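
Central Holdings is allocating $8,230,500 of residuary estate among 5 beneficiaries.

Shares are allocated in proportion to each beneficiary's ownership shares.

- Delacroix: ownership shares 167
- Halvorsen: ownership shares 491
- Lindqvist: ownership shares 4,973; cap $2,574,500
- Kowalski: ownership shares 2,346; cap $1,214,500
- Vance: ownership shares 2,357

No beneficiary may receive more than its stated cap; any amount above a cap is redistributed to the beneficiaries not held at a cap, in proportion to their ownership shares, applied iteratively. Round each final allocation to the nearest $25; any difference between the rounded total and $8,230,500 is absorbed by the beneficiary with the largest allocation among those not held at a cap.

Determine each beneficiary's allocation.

Delacroix: $246,025; Halvorsen: $723,300; Lindqvist: $2,574,500; Kowalski: $1,214,500; Vance: $3,472,175

Sum of ownership shares: 10,334.
Pro-rata shares before constraints: Delacroix 133,006.92; Halvorsen 391,056.27; Lindqvist 3,960,738.97; Kowalski 1,868,468.45; Vance 1,877,229.39.
Cap binds for Lindqvist ($2,574,500), Kowalski ($1,214,500); residual $4,441,500 reallocated over remaining ownership shares 3,015.
Remaining shares: Delacroix 246,013.43 → $246,025; Halvorsen 723,308.96 → $723,300; Vance 3,472,177.61 → $3,472,175.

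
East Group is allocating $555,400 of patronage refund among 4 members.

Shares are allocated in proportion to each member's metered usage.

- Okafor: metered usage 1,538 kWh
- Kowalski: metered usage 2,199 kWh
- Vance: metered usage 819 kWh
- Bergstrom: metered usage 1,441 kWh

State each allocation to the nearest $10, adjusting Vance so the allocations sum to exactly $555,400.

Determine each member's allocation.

Combined metered usage = 5,997.
Unrounded shares: Okafor 1,538/5,997 × $555,400 = 142,438.75; Kowalski 2,199/5,997 × $555,400 = 203,655.93; Vance 819/5,997 × $555,400 = 75,850.03; Bergstrom 1,441/5,997 × $555,400 = 133,455.29.
After rounding ($10): Okafor $142,440; Kowalski $203,660; Vance $75,850; Bergstrom $133,460. Sum = $555,410.
Difference $555,400 − $555,410 = −$10 applied to Vance: Vance becomes $75,840.

Okafor: $142,440 | Kowalski: $203,660 | Vance: $75,840 | Bergstrom: $133,460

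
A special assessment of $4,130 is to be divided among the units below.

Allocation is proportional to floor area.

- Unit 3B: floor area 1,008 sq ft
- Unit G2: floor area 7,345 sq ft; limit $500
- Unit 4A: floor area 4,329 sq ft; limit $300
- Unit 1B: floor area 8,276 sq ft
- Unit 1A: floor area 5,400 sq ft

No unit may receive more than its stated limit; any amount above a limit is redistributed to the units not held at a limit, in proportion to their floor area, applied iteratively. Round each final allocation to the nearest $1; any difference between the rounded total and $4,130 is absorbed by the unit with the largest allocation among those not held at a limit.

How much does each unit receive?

Unit 3B: $229 | Unit G2: $500 | Unit 4A: $300 | Unit 1B: $1,876 | Unit 1A: $1,225

Sum of floor area: 26,358.
Unconstrained shares: Unit 3B 157.94; Unit G2 1,150.88; Unit 4A 678.31; Unit 1B 1,296.76; Unit 1A 846.12.
Capped: Unit G2 ($500), Unit 4A ($300); residual $3,330 reallocated over remaining floor area 14,684.
Shares after redistribution: Unit 3B 228.59 → $229; Unit 1B 1,876.81 → $1,877; Unit 1A 1,224.60 → $1,225.
Rounding difference −$1 applied to Unit 1B → $1,876.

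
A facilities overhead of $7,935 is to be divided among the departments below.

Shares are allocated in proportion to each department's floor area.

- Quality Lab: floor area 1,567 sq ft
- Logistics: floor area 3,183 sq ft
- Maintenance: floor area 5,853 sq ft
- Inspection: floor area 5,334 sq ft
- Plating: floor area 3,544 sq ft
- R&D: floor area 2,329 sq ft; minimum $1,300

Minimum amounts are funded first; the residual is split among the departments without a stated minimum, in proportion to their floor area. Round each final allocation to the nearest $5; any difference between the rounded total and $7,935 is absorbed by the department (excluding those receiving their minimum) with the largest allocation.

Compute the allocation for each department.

Guaranteed amounts: R&D $1,300. Balance $6,635.
Balance split over remaining floor area 19,481: Quality Lab 533.70 → $535; Logistics 1,084.09 → $1,085; Maintenance 1,993.46 → $1,995; Inspection 1,816.70 → $1,815; Plating 1,207.04 → $1,205.

Quality Lab: $535 | Logistics: $1,085 | Maintenance: $1,995 | Inspection: $1,815 | Plating: $1,205 | R&D: $1,300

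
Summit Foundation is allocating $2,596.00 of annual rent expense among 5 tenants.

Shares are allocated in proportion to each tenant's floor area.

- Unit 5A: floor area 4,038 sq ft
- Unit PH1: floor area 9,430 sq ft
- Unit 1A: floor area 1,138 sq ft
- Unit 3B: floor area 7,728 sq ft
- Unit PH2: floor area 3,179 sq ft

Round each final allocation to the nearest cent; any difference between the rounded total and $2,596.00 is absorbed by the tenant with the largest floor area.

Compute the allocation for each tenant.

Floor area total: 4,038 + 9,430 + 1,138 + 7,728 + 3,179 = 25,513.
Proportional shares: Unit 5A 410.8748; Unit PH1 959.5218; Unit 1A 115.7938; Unit 3B 786.3398; Unit PH2 323.4698.
After rounding (cent): Unit 5A $410.87; Unit PH1 $959.52; Unit 1A $115.79; Unit 3B $786.34; Unit PH2 $323.47. Sum = $2,595.99.
Difference $2,596.00 − $2,595.99 = +$0.01 applied to largest floor area (Unit PH1): Unit PH1 becomes $959.53.

Unit 5A: $410.87; Unit PH1: $959.53; Unit 1A: $115.79; Unit 3B: $786.34; Unit PH2: $323.47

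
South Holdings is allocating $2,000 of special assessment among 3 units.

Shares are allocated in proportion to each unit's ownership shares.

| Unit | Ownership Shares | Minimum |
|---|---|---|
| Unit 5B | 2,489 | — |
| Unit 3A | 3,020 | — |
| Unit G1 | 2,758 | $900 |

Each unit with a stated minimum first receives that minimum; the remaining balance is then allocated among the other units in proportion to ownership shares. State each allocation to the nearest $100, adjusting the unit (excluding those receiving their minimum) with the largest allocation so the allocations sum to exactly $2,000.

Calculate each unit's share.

Fund the minimums — Unit G1 $900. Remaining pool $1,100.
Remaining pool split over remaining ownership shares 5,509: Unit 5B 496.99 → $500; Unit 3A 603.01 → $600.

Unit 5B: $500 · Unit 3A: $600 · Unit G1: $900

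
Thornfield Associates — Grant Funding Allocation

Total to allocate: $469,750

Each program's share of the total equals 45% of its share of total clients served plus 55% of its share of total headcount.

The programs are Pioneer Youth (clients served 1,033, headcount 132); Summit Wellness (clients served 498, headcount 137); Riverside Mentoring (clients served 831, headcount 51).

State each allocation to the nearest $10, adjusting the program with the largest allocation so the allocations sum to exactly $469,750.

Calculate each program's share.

Totals — clients served 2,362, headcount 320.
Blended shares (45% clients served + 55% headcount): Pioneer Youth 0.4237; Summit Wellness 0.3303; Riverside Mentoring 0.2460.
Unrounded shares: Pioneer Youth 199,023.00; Summit Wellness 155,180.02; Riverside Mentoring 115,546.98.
Rounded to nearest $10: Pioneer Youth $199,020; Summit Wellness $155,180; Riverside Mentoring $115,550. Sum = $469,750.
Sum already equals the total — no adjustment.

Pioneer Youth: $199,020; Summit Wellness: $155,180; Riverside Mentoring: $115,550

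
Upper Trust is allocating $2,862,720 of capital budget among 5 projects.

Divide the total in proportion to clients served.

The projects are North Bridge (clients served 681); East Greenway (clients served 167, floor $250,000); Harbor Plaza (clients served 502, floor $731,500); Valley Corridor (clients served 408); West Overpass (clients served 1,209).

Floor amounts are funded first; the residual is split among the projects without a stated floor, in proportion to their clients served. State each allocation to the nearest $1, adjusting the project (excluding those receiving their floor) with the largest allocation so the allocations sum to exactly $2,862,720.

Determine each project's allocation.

North Bridge: $557,489 · East Greenway: $250,000 · Harbor Plaza: $731,500 · Valley Corridor: $334,003 · West Overpass: $989,728

Minimums first: East Greenway $250,000; Harbor Plaza $731,500. Residual $1,881,220.
Residual split over remaining clients served 2,298: North Bridge 557,489.48 → $557,489; Valley Corridor 334,002.51 → $334,003; West Overpass 989,728.02 → $989,728.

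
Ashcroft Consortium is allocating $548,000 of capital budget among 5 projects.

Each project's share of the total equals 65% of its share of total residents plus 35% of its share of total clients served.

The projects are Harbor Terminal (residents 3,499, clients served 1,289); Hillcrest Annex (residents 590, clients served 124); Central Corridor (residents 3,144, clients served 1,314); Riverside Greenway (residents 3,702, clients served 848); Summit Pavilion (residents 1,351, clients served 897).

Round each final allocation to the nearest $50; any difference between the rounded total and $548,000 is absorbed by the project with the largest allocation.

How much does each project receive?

Residents total 12,286; clients served total 4,472.
Blended shares (65% residents + 35% clients served): Harbor Terminal 0.2860; Hillcrest Annex 0.0409; Central Corridor 0.2692; Riverside Greenway 0.2622; Summit Pavilion 0.1417.
Unrounded shares: Harbor Terminal 156,728.26; Hillcrest Annex 22,423.73; Central Corridor 147,508.21; Riverside Greenway 143,699.62; Summit Pavilion 77,640.18.
After rounding ($50): Harbor Terminal $156,750; Hillcrest Annex $22,400; Central Corridor $147,500; Riverside Greenway $143,700; Summit Pavilion $77,650. Sum = $548,000.
Sum already equals the total — no adjustment.

Harbor Terminal: $156,750; Hillcrest Annex: $22,400; Central Corridor: $147,500; Riverside Greenway: $143,700; Summit Pavilion: $77,650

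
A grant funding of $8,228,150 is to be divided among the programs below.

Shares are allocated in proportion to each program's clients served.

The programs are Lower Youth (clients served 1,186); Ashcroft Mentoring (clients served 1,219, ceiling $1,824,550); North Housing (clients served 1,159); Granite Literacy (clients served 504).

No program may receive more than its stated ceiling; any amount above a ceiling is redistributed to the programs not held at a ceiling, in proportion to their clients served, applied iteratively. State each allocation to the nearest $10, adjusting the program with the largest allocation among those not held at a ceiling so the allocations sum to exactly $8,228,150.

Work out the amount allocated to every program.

Sum of clients served: 4,068.
Pro-rata shares before constraints: Lower Youth 2,398,865.76; Ashcroft Mentoring 2,465,613.29; North Housing 2,344,254.14; Granite Literacy 1,019,416.81.
Cap binds for Ashcroft Mentoring ($1,824,550); balance $6,403,600 reallocated over remaining clients served 2,849.
Remaining shares: Lower Youth 2,665,731.70 → $2,665,730; North Housing 2,605,044.72 → $2,605,040; Granite Literacy 1,132,823.59 → $1,132,820.
Rounding difference +$10 applied to Lower Youth → $2,665,740.

Lower Youth: $2,665,740 · Ashcroft Mentoring: $1,824,550 · North Housing: $2,605,040 · Granite Literacy: $1,132,820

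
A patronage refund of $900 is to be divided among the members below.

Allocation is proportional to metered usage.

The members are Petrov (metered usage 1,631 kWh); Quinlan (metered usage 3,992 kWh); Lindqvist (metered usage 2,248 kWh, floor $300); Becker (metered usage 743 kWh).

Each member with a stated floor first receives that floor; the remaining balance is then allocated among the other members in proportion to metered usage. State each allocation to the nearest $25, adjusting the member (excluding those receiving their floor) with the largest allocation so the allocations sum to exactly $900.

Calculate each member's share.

Petrov: $150; Quinlan: $375; Lindqvist: $300; Becker: $75

Guaranteed amounts: Lindqvist $300. Remaining pool $600.
Remaining pool split over remaining metered usage 6,366: Petrov 153.72 → $150; Quinlan 376.25 → $375; Becker 70.03 → $75.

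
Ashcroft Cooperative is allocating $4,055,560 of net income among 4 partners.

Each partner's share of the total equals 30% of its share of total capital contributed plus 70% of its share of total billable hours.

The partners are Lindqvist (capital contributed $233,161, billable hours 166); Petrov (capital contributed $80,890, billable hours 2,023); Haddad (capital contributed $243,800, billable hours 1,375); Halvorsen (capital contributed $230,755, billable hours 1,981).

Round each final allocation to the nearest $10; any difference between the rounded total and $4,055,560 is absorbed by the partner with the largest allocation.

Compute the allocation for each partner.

Capital contributed total 788,606; billable hours total 5,545.
Blended shares (30% capital contributed + 70% billable hours): Lindqvist 0.1097; Petrov 0.2862; Haddad 0.2663; Halvorsen 0.3379.
Pro-rata amounts: Lindqvist 444,710.33; Petrov 1,160,519.78; Haddad 1,080,100.00; Halvorsen 1,370,229.89.
After rounding ($10): Lindqvist $444,710; Petrov $1,160,520; Haddad $1,080,100; Halvorsen $1,370,230. Sum = $4,055,560.
No rounding difference to absorb.

Lindqvist: $444,710 · Petrov: $1,160,520 · Haddad: $1,080,100 · Halvorsen: $1,370,230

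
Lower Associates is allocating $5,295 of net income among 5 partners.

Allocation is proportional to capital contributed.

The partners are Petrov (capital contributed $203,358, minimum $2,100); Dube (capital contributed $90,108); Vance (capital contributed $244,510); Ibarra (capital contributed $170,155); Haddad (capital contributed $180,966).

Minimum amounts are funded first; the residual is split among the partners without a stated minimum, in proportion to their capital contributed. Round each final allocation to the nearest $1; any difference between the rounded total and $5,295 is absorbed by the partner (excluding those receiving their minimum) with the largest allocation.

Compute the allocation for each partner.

Guaranteed amounts: Petrov $2,100. Residual $3,195.
Residual split over remaining capital contributed 685,739: Dube 419.83 → $420; Vance 1,139.22 → $1,139; Ibarra 792.79 → $793; Haddad 843.16 → $843.

Petrov: $2,100 | Dube: $420 | Vance: $1,139 | Ibarra: $793 | Haddad: $843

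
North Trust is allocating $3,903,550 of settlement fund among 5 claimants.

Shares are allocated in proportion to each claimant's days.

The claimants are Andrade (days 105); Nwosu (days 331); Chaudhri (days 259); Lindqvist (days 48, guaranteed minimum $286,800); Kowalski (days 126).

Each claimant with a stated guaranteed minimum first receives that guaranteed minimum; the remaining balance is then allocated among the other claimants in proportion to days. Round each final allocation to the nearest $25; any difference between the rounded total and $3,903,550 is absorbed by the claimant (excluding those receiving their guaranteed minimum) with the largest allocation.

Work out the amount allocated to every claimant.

Minimums first: Lindqvist $286,800. Remaining pool $3,616,750.
Remaining pool split over remaining days 821: Andrade 462,556.33 → $462,550; Nwosu 1,458,153.78 → $1,458,150; Chaudhri 1,140,972.29 → $1,140,975; Kowalski 555,067.60 → $555,075.

Andrade: $462,550 · Nwosu: $1,458,150 · Chaudhri: $1,140,975 · Lindqvist: $286,800 · Kowalski: $555,075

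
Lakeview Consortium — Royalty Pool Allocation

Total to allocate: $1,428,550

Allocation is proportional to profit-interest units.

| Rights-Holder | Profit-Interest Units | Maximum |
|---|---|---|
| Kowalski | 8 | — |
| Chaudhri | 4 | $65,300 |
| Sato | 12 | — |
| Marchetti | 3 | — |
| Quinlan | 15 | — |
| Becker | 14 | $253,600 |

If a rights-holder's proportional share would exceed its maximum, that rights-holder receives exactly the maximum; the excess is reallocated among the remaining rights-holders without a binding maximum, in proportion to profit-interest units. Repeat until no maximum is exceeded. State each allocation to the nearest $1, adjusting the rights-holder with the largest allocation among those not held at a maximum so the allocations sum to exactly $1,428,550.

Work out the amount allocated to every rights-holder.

Total profit-interest units = 56.
Unconstrained shares: Kowalski 204,078.57; Chaudhri 102,039.29; Sato 306,117.86; Marchetti 76,529.46; Quinlan 382,647.32; Becker 357,137.50.
Held at cap: Chaudhri ($65,300), Becker ($253,600); balance $1,109,650 reallocated over remaining profit-interest units 38.
Redistributed shares: Kowalski 233,610.53 → $233,611; Sato 350,415.79 → $350,416; Marchetti 87,603.95 → $87,604; Quinlan 438,019.74 → $438,020.
Rounding difference −$1 applied to Quinlan → $438,019.

Kowalski: $233,611 | Chaudhri: $65,300 | Sato: $350,416 | Marchetti: $87,604 | Quinlan: $438,019 | Becker: $253,600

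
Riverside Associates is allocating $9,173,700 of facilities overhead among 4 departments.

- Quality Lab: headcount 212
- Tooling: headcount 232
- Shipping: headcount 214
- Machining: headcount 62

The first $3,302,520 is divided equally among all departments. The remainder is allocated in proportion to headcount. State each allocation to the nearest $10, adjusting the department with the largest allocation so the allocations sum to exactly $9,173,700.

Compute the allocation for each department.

Quality Lab: $2,554,370 · Tooling: $2,717,450 · Shipping: $2,570,680 · Machining: $1,331,200

First tranche $3,302,520 split equally: $825,630 each.
Remainder $5,871,180 by headcount (total 720): Quality Lab 1,728,736.33 → $1,728,740; Tooling 1,891,824.67 → $1,891,820; Shipping 1,745,045.17 → $1,745,050; Machining 505,573.83 → $505,570.
Totals: Quality Lab $825,630 + $1,728,740 = $2,554,370; Tooling $825,630 + $1,891,820 = $2,717,450; Shipping $825,630 + $1,745,050 = $2,570,680; Machining $825,630 + $505,570 = $1,331,200.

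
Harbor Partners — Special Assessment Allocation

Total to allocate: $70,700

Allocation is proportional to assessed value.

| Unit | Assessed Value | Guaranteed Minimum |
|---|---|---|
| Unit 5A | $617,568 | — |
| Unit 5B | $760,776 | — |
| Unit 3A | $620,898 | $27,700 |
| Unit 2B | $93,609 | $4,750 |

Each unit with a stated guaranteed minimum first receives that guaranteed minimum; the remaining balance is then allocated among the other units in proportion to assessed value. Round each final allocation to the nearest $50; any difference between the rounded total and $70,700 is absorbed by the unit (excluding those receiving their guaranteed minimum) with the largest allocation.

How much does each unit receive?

Fund the minimums — Unit 3A $27,700; Unit 2B $4,750. Remaining pool $38,250.
Remaining pool split over remaining assessed value 1,378,344: Unit 5A 17,137.94 → $17,150; Unit 5B 21,112.06 → $21,100.

Unit 5A: $17,150 · Unit 5B: $21,100 · Unit 3A: $27,700 · Unit 2B: $4,750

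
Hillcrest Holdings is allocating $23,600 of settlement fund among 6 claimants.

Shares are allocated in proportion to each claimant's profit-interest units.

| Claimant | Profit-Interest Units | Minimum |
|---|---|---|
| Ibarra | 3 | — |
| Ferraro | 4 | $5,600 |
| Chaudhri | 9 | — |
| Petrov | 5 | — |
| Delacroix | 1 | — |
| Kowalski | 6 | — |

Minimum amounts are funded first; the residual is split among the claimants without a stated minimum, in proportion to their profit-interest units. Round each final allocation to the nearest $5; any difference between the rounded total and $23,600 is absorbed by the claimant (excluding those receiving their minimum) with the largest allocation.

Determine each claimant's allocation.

Ibarra: $2,250 · Ferraro: $5,600 · Chaudhri: $6,750 · Petrov: $3,750 · Delacroix: $750 · Kowalski: $4,500

Guaranteed amounts: Ferraro $5,600. Balance $18,000.
Balance split over remaining profit-interest units 24: Ibarra 2,250.00 → $2,250; Chaudhri 6,750.00 → $6,750; Petrov 3,750.00 → $3,750; Delacroix 750.00 → $750; Kowalski 4,500.00 → $4,500.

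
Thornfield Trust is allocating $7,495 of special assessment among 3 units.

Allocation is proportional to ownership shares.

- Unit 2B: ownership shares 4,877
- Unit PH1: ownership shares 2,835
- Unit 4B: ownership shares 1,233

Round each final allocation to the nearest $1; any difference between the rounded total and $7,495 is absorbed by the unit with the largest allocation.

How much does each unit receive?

Combined ownership shares = 8,945.
Proportional shares: Unit 2B 4,877/8,945 × $7,495 = 4,086.43; Unit PH1 2,835/8,945 × $7,495 = 2,375.44; Unit 4B 1,233/8,945 × $7,495 = 1,033.13.
At nearest $1: Unit 2B $4,086; Unit PH1 $2,375; Unit 4B $1,033. Sum = $7,494.
Difference $7,495 − $7,494 = +$1 applied to largest allocation (Unit 2B): Unit 2B becomes $4,087.

Unit 2B: $4,087; Unit PH1: $2,375; Unit 4B: $1,033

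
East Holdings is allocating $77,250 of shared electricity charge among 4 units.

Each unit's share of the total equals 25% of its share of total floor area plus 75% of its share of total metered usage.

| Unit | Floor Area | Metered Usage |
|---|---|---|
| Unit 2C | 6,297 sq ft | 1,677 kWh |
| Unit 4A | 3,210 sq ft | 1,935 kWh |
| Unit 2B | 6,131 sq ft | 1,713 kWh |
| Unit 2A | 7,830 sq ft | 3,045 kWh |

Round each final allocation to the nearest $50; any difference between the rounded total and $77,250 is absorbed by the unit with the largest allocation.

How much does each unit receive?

Unit 2C: $16,800 · Unit 4A: $16,050 · Unit 2B: $16,900 · Unit 2A: $27,500

Totals — floor area 23,468, metered usage 8,370.
Composite weights (25% floor area + 75% metered usage): Unit 2C 0.2173; Unit 4A 0.2076; Unit 2B 0.2188; Unit 2A 0.3563.
Pro-rata amounts: Unit 2C 16,790.25; Unit 4A 16,035.76; Unit 2B 16,902.84; Unit 2A 27,521.16.
Rounded to nearest $50: Unit 2C $16,800; Unit 4A $16,050; Unit 2B $16,900; Unit 2A $27,500. Sum = $77,250.
Sum already equals the total — no adjustment.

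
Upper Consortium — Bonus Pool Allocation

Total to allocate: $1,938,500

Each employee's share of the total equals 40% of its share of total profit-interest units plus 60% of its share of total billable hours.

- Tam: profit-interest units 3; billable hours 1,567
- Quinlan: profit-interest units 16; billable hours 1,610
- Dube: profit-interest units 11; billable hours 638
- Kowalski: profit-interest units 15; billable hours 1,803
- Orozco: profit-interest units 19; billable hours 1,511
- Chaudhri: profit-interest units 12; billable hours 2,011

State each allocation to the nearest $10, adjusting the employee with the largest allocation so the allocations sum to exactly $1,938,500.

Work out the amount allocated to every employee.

Profit-interest units total 76; billable hours total 9,140.
Composite weights (40% profit-interest units + 60% billable hours): Tam 0.1187; Quinlan 0.1899; Dube 0.0998; Kowalski 0.1973; Orozco 0.1992; Chaudhri 0.1952.
Unrounded shares: Tam 230,014.65; Quinlan 368,120.77; Dube 193,416.89; Kowalski 382,478.13; Orozco 386,130.54; Chaudhri 378,339.03.
After rounding ($10): Tam $230,010; Quinlan $368,120; Dube $193,420; Kowalski $382,480; Orozco $386,130; Chaudhri $378,340. Sum = $1,938,500.
Rounded total matches; no reconciliation needed.

Tam: $230,010 | Quinlan: $368,120 | Dube: $193,420 | Kowalski: $382,480 | Orozco: $386,130 | Chaudhri: $378,340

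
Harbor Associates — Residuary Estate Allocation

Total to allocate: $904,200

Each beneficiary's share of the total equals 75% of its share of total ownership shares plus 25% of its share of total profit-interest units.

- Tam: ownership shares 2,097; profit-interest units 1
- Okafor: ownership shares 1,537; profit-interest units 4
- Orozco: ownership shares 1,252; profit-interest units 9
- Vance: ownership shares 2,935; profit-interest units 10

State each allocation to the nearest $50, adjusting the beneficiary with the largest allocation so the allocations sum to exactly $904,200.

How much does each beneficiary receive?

Totals — ownership shares 7,821, profit-interest units 24.
Combined weights (75% ownership shares + 25% profit-interest units): Tam 0.2115; Okafor 0.1891; Orozco 0.2138; Vance 0.3856.
Unrounded shares: Tam 191,247.23; Okafor 170,946.52; Orozco 193,328.24; Vance 348,678.01.
After rounding ($50): Tam $191,250; Okafor $170,950; Orozco $193,350; Vance $348,700. Sum = $904,250.
Difference $904,200 − $904,250 = −$50 applied to largest allocation (Vance): Vance becomes $348,650.

Tam: $191,250; Okafor: $170,950; Orozco: $193,350; Vance: $348,650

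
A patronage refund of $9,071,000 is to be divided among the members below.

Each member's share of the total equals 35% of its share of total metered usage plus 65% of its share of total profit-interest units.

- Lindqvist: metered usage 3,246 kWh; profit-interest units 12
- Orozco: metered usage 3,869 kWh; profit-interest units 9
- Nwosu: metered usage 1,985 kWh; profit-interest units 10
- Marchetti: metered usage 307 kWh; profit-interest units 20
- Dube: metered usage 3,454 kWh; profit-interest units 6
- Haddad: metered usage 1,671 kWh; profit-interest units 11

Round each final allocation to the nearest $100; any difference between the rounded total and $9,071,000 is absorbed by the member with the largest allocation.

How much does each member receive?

Lindqvist: $1,749,700; Orozco: $1,625,600; Nwosu: $1,300,700; Marchetti: $1,801,200; Dube: $1,274,900; Haddad: $1,318,900

Metered usage total 14,532; profit-interest units total 68.
Blended shares (35% metered usage + 65% profit-interest units): Lindqvist 0.1929; Orozco 0.1792; Nwosu 0.1434; Marchetti 0.1986; Dube 0.1405; Haddad 0.1454.
Raw shares: Lindqvist 1,749,660.50; Orozco 1,625,644.93; Nwosu 1,300,749.84; Marchetti 1,801,232.98; Dube 1,274,854.36; Haddad 1,318,857.40.
Rounded to nearest $100: Lindqvist $1,749,700; Orozco $1,625,600; Nwosu $1,300,700; Marchetti $1,801,200; Dube $1,274,900; Haddad $1,318,900. Sum = $9,071,000.
Sum already equals the total — no adjustment.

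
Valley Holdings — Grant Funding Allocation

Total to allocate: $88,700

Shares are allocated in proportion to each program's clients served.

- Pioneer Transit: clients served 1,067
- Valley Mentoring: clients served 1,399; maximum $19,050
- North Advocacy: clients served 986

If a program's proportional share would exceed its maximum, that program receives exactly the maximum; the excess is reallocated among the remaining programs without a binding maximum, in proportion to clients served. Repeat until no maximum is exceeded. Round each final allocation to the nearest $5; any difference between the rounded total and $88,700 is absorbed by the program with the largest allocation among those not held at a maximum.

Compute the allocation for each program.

Combined clients served = 3,452.
Pro-rata shares before constraints: Pioneer Transit 27,416.83; Valley Mentoring 35,947.65; North Advocacy 25,335.52.
Held at cap: Valley Mentoring ($19,050); residual $69,650 reallocated over remaining clients served 2,053.
Remaining shares: Pioneer Transit 36,199.00 → $36,200; North Advocacy 33,451.00 → $33,450.

Pioneer Transit: $36,200 | Valley Mentoring: $19,050 | North Advocacy: $33,450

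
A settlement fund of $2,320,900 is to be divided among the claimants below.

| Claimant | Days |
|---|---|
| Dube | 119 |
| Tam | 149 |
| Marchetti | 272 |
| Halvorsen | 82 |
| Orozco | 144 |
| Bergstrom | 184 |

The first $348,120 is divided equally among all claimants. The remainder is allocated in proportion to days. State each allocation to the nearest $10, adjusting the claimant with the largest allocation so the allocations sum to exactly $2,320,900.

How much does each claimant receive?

Equal tier: $348,120 ÷ 6 = $58,020 apiece.
Remainder $1,972,780 by days (total 950): Dube 247,116.65 → $247,120; Tam 309,414.97 → $309,410; Marchetti 564,838.06 → $564,840; Halvorsen 170,282.06 → $170,280; Orozco 299,031.92 → $299,030; Bergstrom 382,096.34 → $382,100.
Totals: Dube $58,020 + $247,120 = $305,140; Tam $58,020 + $309,410 = $367,430; Marchetti $58,020 + $564,840 = $622,860; Halvorsen $58,020 + $170,280 = $228,300; Orozco $58,020 + $299,030 = $357,050; Bergstrom $58,020 + $382,100 = $440,120.

Dube: $305,140 · Tam: $367,430 · Marchetti: $622,860 · Halvorsen: $228,300 · Orozco: $357,050 · Bergstrom: $440,120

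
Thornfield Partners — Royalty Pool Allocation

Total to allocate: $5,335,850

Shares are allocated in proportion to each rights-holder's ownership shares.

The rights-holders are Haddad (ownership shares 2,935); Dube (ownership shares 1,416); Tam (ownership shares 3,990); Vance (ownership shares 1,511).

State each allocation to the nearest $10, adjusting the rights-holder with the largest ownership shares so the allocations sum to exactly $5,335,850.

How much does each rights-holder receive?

Haddad: $1,589,600; Dube: $766,910; Tam: $2,160,980; Vance: $818,360

Combined ownership shares = 9,852.
Unrounded shares: Haddad 2,935/9,852 × $5,335,850 = 1,589,598.03; Dube 1,416/9,852 × $5,335,850 = 766,906.58; Tam 3,990/9,852 × $5,335,850 = 2,160,986.75; Vance 1,511/9,852 × $5,335,850 = 818,358.64.
At nearest $10: Haddad $1,589,600; Dube $766,910; Tam $2,160,990; Vance $818,360. Sum = $5,335,860.
Difference $5,335,850 − $5,335,860 = −$10 applied to largest ownership shares (Tam): Tam becomes $2,160,980.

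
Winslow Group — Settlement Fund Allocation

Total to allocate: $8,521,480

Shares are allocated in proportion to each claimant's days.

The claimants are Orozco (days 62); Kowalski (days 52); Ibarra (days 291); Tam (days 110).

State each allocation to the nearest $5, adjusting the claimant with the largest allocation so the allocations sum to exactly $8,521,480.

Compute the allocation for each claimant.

Days total: 515.
Proportional shares: Orozco 62/515 × $8,521,480 = 1,025,886.91; Kowalski 52/515 × $8,521,480 = 860,421.28; Ibarra 291/515 × $8,521,480 = 4,815,049.86; Tam 110/515 × $8,521,480 = 1,820,121.94.
At nearest $5: Orozco $1,025,885; Kowalski $860,420; Ibarra $4,815,050; Tam $1,820,120. Sum = $8,521,475.
Difference $8,521,480 − $8,521,475 = +$5 applied to largest allocation (Ibarra): Ibarra becomes $4,815,055.

Orozco: $1,025,885 | Kowalski: $860,420 | Ibarra: $4,815,055 | Tam: $1,820,120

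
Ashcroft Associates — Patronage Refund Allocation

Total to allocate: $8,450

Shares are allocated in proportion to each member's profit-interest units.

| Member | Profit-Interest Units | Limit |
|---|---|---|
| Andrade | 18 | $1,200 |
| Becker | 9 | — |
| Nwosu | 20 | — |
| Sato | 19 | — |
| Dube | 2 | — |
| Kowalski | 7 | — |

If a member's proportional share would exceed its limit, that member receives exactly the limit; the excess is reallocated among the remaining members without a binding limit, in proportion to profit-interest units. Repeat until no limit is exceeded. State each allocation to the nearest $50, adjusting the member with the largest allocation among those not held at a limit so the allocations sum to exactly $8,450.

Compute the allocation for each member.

Sum of profit-interest units: 75.
Unconstrained shares: Andrade 2,028.00; Becker 1,014.00; Nwosu 2,253.33; Sato 2,140.67; Dube 225.33; Kowalski 788.67.
Held at cap: Andrade ($1,200); residual $7,250 reallocated over remaining profit-interest units 57.
Shares after redistribution: Becker 1,144.74 → $1,150; Nwosu 2,543.86 → $2,550; Sato 2,416.67 → $2,400; Dube 254.39 → $250; Kowalski 890.35 → $900.

Andrade: $1,200 | Becker: $1,150 | Nwosu: $2,550 | Sato: $2,400 | Dube: $250 | Kowalski: $900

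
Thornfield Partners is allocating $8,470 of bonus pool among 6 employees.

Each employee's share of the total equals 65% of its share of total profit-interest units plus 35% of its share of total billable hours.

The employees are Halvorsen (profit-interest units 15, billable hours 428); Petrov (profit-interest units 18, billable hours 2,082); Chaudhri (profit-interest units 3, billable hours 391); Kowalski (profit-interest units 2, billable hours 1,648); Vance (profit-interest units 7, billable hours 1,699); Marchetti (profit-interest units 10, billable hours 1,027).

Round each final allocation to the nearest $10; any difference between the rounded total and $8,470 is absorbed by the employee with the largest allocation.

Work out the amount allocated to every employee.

Halvorsen: $1,680 | Petrov: $2,650 | Chaudhri: $460 | Kowalski: $870 | Vance: $1,390 | Marchetti: $1,420

Totals — profit-interest units 55, billable hours 7,275.
Composite weights (65% profit-interest units + 35% billable hours): Halvorsen 0.1979; Petrov 0.3129; Chaudhri 0.0543; Kowalski 0.1029; Vance 0.1645; Marchetti 0.1676.
Raw shares: Halvorsen 1,675.91; Petrov 2,650.20; Chaudhri 459.63; Kowalski 871.75; Vance 1,393.03; Marchetti 1,419.49.
Rounded to nearest $10: Halvorsen $1,680; Petrov $2,650; Chaudhri $460; Kowalski $870; Vance $1,390; Marchetti $1,420. Sum = $8,470.
No rounding difference to absorb.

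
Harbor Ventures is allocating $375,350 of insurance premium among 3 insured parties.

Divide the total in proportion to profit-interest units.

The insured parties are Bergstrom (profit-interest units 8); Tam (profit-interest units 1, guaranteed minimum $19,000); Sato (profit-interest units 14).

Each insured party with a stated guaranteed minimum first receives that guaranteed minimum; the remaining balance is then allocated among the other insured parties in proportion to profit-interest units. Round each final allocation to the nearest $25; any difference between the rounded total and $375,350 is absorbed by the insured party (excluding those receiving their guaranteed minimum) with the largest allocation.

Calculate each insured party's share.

Minimums first: Tam $19,000. Residual $356,350.
Residual split over remaining profit-interest units 22: Bergstrom 129,581.82 → $129,575; Sato 226,768.18 → $226,775.

Bergstrom: $129,575 | Tam: $19,000 | Sato: $226,775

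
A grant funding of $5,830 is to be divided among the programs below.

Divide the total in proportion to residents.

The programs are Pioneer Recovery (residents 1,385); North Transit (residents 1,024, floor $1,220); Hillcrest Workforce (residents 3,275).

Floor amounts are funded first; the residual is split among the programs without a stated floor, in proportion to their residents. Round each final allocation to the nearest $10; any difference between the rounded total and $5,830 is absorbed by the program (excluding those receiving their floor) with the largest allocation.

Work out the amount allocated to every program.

Pioneer Recovery: $1,370 · North Transit: $1,220 · Hillcrest Workforce: $3,240

Minimums first: North Transit $1,220. Balance $4,610.
Balance split over remaining residents 4,660: Pioneer Recovery 1,370.14 → $1,370; Hillcrest Workforce 3,239.86 → $3,240.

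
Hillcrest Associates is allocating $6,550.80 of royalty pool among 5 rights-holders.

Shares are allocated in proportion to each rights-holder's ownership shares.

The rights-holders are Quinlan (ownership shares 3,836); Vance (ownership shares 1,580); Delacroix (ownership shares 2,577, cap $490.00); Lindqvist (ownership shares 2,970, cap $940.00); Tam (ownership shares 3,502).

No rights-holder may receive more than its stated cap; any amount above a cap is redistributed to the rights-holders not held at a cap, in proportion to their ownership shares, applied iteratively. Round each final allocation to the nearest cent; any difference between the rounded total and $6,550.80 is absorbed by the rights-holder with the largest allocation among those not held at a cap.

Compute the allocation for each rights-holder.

Combined ownership shares = 14,465.
Pro-rata shares before constraints: Quinlan 1,737.2187; Vance 715.5385; Delacroix 1,167.0523; Lindqvist 1,345.0312; Tam 1,585.9593.
Capped: Delacroix ($490.00), Lindqvist ($940.00); residual $5,120.80 reallocated over remaining ownership shares 8,918.
Shares after redistribution: Quinlan 2,202.6675 → $2,202.67; Vance 907.2510 → $907.25; Tam 2,010.8815 → $2,010.88.

Quinlan: $2,202.67; Vance: $907.25; Delacroix: $490.00; Lindqvist: $940.00; Tam: $2,010.88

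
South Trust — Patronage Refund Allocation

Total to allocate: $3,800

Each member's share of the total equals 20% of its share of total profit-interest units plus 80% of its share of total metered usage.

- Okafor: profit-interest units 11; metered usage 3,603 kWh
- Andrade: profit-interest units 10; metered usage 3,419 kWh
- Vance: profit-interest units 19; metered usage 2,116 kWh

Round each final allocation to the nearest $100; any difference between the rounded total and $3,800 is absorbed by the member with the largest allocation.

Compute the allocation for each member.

Okafor: $1,400 · Andrade: $1,300 · Vance: $1,100

Totals — profit-interest units 40, metered usage 9,138.
Combined weights (20% profit-interest units + 80% metered usage): Okafor 0.3704; Andrade 0.3493; Vance 0.2802.
Raw shares: Okafor 1,407.63; Andrade 1,327.42; Vance 1,064.94.
At nearest $100: Okafor $1,400; Andrade $1,300; Vance $1,100. Sum = $3,800.
Rounded total matches; no reconciliation needed.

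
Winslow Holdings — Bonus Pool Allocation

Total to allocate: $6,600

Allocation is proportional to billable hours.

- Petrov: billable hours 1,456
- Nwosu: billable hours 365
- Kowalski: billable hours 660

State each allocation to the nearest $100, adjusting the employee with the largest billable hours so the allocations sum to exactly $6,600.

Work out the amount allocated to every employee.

Petrov: $3,800; Nwosu: $1,000; Kowalski: $1,800

Sum of billable hours: 2,481.
Raw shares: Petrov 1,456/2,481 × $6,600 = 3,873.28; Nwosu 365/2,481 × $6,600 = 970.98; Kowalski 660/2,481 × $6,600 = 1,755.74.
After rounding ($100): Petrov $3,900; Nwosu $1,000; Kowalski $1,800. Sum = $6,700.
Difference $6,600 − $6,700 = −$100 applied to largest billable hours (Petrov): Petrov becomes $3,800.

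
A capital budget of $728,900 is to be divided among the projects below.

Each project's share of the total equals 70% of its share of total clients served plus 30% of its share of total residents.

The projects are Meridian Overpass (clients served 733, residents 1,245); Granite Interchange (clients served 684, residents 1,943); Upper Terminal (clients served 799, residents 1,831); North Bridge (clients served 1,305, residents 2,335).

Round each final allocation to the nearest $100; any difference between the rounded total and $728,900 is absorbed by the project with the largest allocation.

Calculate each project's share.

Clients served total 3,521; residents total 7,354.
Combined weights (70% clients served + 30% residents): Meridian Overpass 0.1965; Granite Interchange 0.2152; Upper Terminal 0.2335; North Bridge 0.3547.
Raw shares: Meridian Overpass 143,239.30; Granite Interchange 156,893.60; Upper Terminal 170,228.01; North Bridge 258,539.10.
At nearest $100: Meridian Overpass $143,200; Granite Interchange $156,900; Upper Terminal $170,200; North Bridge $258,500. Sum = $728,800.
Difference $728,900 − $728,800 = +$100 applied to largest allocation (North Bridge): North Bridge becomes $258,600.

Meridian Overpass: $143,200 | Granite Interchange: $156,900 | Upper Terminal: $170,200 | North Bridge: $258,600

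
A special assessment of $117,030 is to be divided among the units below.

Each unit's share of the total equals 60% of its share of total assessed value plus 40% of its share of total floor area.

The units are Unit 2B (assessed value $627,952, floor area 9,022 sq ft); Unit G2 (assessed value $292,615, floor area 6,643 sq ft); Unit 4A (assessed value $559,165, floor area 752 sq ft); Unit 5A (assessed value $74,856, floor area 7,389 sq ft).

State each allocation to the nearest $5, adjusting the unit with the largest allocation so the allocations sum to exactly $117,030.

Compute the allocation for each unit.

Totals — assessed value 1,554,588, floor area 23,806.
Blended shares (60% assessed value + 40% floor area): Unit 2B 0.3940; Unit G2 0.2246; Unit 4A 0.2284; Unit 5A 0.1530.
Raw shares: Unit 2B 46,104.30; Unit G2 26,279.67; Unit 4A 26,735.23; Unit 5A 17,910.81.
Rounded to nearest $5: Unit 2B $46,105; Unit G2 $26,280; Unit 4A $26,735; Unit 5A $17,910. Sum = $117,030.
No rounding difference to absorb.

Unit 2B: $46,105 | Unit G2: $26,280 | Unit 4A: $26,735 | Unit 5A: $17,910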